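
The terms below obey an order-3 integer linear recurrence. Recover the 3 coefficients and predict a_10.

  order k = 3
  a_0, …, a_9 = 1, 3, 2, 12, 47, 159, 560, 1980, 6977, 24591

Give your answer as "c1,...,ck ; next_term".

  a_3 = 3·2 + 1·3 + 3·1 = 12
  a_4 = 3·12 + 1·2 + 3·3 = 47
  a_5 = 3·47 + 1·12 + 3·2 = 159
  a_6 = 3·159 + 1·47 + 3·12 = 560
  a_7 = 3·560 + 1·159 + 3·47 = 1980
  a_8 = 3·1980 + 1·560 + 3·159 = 6977
  a_9 = 3·6977 + 1·1980 + 3·560 = 24591
  a_10 = 3·24591 + 1·6977 + 3·1980 = 86690

3,1,3 ; 86690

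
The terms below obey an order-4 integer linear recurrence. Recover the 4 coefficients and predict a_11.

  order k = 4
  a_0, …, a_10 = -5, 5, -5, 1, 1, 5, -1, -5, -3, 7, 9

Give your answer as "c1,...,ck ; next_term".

  a_4 = 1·1 + -1·-5 + 0·5 + 1·-5 = 1
  a_5 = 1·1 + -1·1 + 0·-5 + 1·5 = 5
  a_6 = 1·5 + -1·1 + 0·1 + 1·-5 = -1
  a_7 = 1·-1 + -1·5 + 0·1 + 1·1 = -5
  a_8 = 1·-5 + -1·-1 + 0·5 + 1·1 = -3
  a_9 = 1·-3 + -1·-5 + 0·-1 + 1·5 = 7
  a_10 = 1·7 + -1·-3 + 0·-5 + 1·-1 = 9
  a_11 = 1·9 + -1·7 + 0·-3 + 1·-5 = -3

1,-1,0,1 ; -3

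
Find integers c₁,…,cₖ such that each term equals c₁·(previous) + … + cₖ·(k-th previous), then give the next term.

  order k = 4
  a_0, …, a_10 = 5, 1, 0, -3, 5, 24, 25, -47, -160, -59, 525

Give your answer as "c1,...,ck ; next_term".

2,-4,1,2 ; 1032

  a_4 = 2·-3 + -4·0 + 1·1 + 2·5 = 5
  a_5 = 2·5 + -4·-3 + 1·0 + 2·1 = 24
  a_6 = 2·24 + -4·5 + 1·-3 + 2·0 = 25
  a_7 = 2·25 + -4·24 + 1·5 + 2·-3 = -47
  a_8 = 2·-47 + -4·25 + 1·24 + 2·5 = -160
  a_9 = 2·-160 + -4·-47 + 1·25 + 2·24 = -59
  a_10 = 2·-59 + -4·-160 + 1·-47 + 2·25 = 525
  a_11 = 2·525 + -4·-59 + 1·-160 + 2·-47 = 1032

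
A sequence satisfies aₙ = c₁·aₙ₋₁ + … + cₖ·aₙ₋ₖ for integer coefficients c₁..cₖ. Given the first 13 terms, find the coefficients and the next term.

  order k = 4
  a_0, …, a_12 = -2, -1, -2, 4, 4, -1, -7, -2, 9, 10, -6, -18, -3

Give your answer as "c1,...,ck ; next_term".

  a_4 = 1·4 + -1·-2 + 0·-1 + 1·-2 = 4
  a_5 = 1·4 + -1·4 + 0·-2 + 1·-1 = -1
  a_6 = 1·-1 + -1·4 + 0·4 + 1·-2 = -7
  a_7 = 1·-7 + -1·-1 + 0·4 + 1·4 = -2
  a_8 = 1·-2 + -1·-7 + 0·-1 + 1·4 = 9
  a_9 = 1·9 + -1·-2 + 0·-7 + 1·-1 = 10
  a_10 = 1·10 + -1·9 + 0·-2 + 1·-7 = -6
  a_11 = 1·-6 + -1·10 + 0·9 + 1·-2 = -18
  a_12 = 1·-18 + -1·-6 + 0·10 + 1·9 = -3
  a_13 = 1·-3 + -1·-18 + 0·-6 + 1·10 = 25

1,-1,0,1 ; 25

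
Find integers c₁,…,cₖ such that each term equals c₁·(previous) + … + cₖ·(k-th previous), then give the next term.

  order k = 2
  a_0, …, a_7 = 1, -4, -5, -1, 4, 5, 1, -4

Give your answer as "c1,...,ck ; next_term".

  a_2 = 1·-4 + -1·1 = -5
  a_3 = 1·-5 + -1·-4 = -1
  a_4 = 1·-1 + -1·-5 = 4
  a_5 = 1·4 + -1·-1 = 5
  a_6 = 1·5 + -1·4 = 1
  a_7 = 1·1 + -1·5 = -4
  a_8 = 1·-4 + -1·1 = -5

1,-1 ; -5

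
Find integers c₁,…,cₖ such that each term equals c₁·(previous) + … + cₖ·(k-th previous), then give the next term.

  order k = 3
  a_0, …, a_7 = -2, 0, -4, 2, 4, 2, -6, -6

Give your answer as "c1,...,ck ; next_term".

0,-1,-1 ; 4

  a_3 = 0·-4 + -1·0 + -1·-2 = 2
  a_4 = 0·2 + -1·-4 + -1·0 = 4
  a_5 = 0·4 + -1·2 + -1·-4 = 2
  a_6 = 0·2 + -1·4 + -1·2 = -6
  a_7 = 0·-6 + -1·2 + -1·4 = -6
  a_8 = 0·-6 + -1·-6 + -1·2 = 4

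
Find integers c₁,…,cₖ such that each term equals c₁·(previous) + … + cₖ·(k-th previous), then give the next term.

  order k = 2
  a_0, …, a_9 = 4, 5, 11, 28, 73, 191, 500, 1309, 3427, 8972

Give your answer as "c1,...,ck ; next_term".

  a_2 = 3·5 + -1·4 = 11
  a_3 = 3·11 + -1·5 = 28
  a_4 = 3·28 + -1·11 = 73
  a_5 = 3·73 + -1·28 = 191
  a_6 = 3·191 + -1·73 = 500
  a_7 = 3·500 + -1·191 = 1309
  a_8 = 3·1309 + -1·500 = 3427
  a_9 = 3·3427 + -1·1309 = 8972
  a_10 = 3·8972 + -1·3427 = 23489

3,-1 ; 23489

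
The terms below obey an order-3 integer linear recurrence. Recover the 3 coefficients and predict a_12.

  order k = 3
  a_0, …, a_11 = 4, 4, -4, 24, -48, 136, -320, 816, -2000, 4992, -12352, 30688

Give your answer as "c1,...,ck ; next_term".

  a_3 = -2·-4 + 2·4 + 2·4 = 24
  a_4 = -2·24 + 2·-4 + 2·4 = -48
  a_5 = -2·-48 + 2·24 + 2·-4 = 136
  a_6 = -2·136 + 2·-48 + 2·24 = -320
  a_7 = -2·-320 + 2·136 + 2·-48 = 816
  a_8 = -2·816 + 2·-320 + 2·136 = -2000
  a_9 = -2·-2000 + 2·816 + 2·-320 = 4992
  a_10 = -2·4992 + 2·-2000 + 2·816 = -12352
  a_11 = -2·-12352 + 2·4992 + 2·-2000 = 30688
  a_12 = -2·30688 + 2·-12352 + 2·4992 = -76096

-2,2,2 ; -76096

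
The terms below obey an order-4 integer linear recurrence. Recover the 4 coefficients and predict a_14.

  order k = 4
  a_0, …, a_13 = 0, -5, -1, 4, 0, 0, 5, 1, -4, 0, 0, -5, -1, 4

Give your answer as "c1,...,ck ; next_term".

1,-1,1,-1 ; 0

  a_4 = 1·4 + -1·-1 + 1·-5 + -1·0 = 0
  a_5 = 1·0 + -1·4 + 1·-1 + -1·-5 = 0
  a_6 = 1·0 + -1·0 + 1·4 + -1·-1 = 5
  a_7 = 1·5 + -1·0 + 1·0 + -1·4 = 1
  a_8 = 1·1 + -1·5 + 1·0 + -1·0 = -4
  a_9 = 1·-4 + -1·1 + 1·5 + -1·0 = 0
  a_10 = 1·0 + -1·-4 + 1·1 + -1·5 = 0
  a_11 = 1·0 + -1·0 + 1·-4 + -1·1 = -5
  a_12 = 1·-5 + -1·0 + 1·0 + -1·-4 = -1
  a_13 = 1·-1 + -1·-5 + 1·0 + -1·0 = 4
  a_14 = 1·4 + -1·-1 + 1·-5 + -1·0 = 0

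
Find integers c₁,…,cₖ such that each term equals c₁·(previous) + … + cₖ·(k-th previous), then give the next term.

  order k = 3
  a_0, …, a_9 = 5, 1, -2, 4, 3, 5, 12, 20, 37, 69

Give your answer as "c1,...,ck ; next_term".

  a_3 = 1·-2 + 1·1 + 1·5 = 4
  a_4 = 1·4 + 1·-2 + 1·1 = 3
  a_5 = 1·3 + 1·4 + 1·-2 = 5
  a_6 = 1·5 + 1·3 + 1·4 = 12
  a_7 = 1·12 + 1·5 + 1·3 = 20
  a_8 = 1·20 + 1·12 + 1·5 = 37
  a_9 = 1·37 + 1·20 + 1·12 = 69
  a_10 = 1·69 + 1·37 + 1·20 = 126

1,1,1 ; 126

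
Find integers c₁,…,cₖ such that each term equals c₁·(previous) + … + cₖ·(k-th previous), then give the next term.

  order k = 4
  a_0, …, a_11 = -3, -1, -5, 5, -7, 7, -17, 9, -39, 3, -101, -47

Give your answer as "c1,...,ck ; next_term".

  a_4 = 1·5 + 2·-5 + -1·-1 + 1·-3 = -7
  a_5 = 1·-7 + 2·5 + -1·-5 + 1·-1 = 7
  a_6 = 1·7 + 2·-7 + -1·5 + 1·-5 = -17
  a_7 = 1·-17 + 2·7 + -1·-7 + 1·5 = 9
  a_8 = 1·9 + 2·-17 + -1·7 + 1·-7 = -39
  a_9 = 1·-39 + 2·9 + -1·-17 + 1·7 = 3
  a_10 = 1·3 + 2·-39 + -1·9 + 1·-17 = -101
  a_11 = 1·-101 + 2·3 + -1·-39 + 1·9 = -47
  a_12 = 1·-47 + 2·-101 + -1·3 + 1·-39 = -291

1,2,-1,1 ; -291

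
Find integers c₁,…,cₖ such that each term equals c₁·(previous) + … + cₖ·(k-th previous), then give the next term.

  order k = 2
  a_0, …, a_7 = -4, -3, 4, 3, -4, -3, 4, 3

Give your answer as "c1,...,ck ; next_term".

0,-1 ; -4

  a_2 = 0·-3 + -1·-4 = 4
  a_3 = 0·4 + -1·-3 = 3
  a_4 = 0·3 + -1·4 = -4
  a_5 = 0·-4 + -1·3 = -3
  a_6 = 0·-3 + -1·-4 = 4
  a_7 = 0·4 + -1·-3 = 3
  a_8 = 0·3 + -1·4 = -4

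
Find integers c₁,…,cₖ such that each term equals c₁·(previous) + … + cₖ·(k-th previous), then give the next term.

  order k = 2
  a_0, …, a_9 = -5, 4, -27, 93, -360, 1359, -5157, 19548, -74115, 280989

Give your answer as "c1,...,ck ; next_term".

  a_2 = -3·4 + 3·-5 = -27
  a_3 = -3·-27 + 3·4 = 93
  a_4 = -3·93 + 3·-27 = -360
  a_5 = -3·-360 + 3·93 = 1359
  a_6 = -3·1359 + 3·-360 = -5157
  a_7 = -3·-5157 + 3·1359 = 19548
  a_8 = -3·19548 + 3·-5157 = -74115
  a_9 = -3·-74115 + 3·19548 = 280989
  a_10 = -3·280989 + 3·-74115 = -1065312

-3,3 ; -1065312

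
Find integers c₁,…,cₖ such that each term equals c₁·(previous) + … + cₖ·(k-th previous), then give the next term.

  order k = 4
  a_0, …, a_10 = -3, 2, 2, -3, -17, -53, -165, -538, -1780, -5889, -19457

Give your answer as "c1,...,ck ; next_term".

  a_4 = 4·-3 + -3·2 + 2·2 + 1·-3 = -17
  a_5 = 4·-17 + -3·-3 + 2·2 + 1·2 = -53
  a_6 = 4·-53 + -3·-17 + 2·-3 + 1·2 = -165
  a_7 = 4·-165 + -3·-53 + 2·-17 + 1·-3 = -538
  a_8 = 4·-538 + -3·-165 + 2·-53 + 1·-17 = -1780
  a_9 = 4·-1780 + -3·-538 + 2·-165 + 1·-53 = -5889
  a_10 = 4·-5889 + -3·-1780 + 2·-538 + 1·-165 = -19457
  a_11 = 4·-19457 + -3·-5889 + 2·-1780 + 1·-538 = -64259

4,-3,2,1 ; -64259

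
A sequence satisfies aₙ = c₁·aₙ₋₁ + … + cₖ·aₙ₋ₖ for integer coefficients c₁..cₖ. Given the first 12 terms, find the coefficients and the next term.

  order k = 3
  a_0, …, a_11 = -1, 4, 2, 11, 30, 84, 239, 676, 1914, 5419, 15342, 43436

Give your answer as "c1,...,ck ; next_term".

2,2,1 ; 122975

  a_3 = 2·2 + 2·4 + 1·-1 = 11
  a_4 = 2·11 + 2·2 + 1·4 = 30
  a_5 = 2·30 + 2·11 + 1·2 = 84
  a_6 = 2·84 + 2·30 + 1·11 = 239
  a_7 = 2·239 + 2·84 + 1·30 = 676
  a_8 = 2·676 + 2·239 + 1·84 = 1914
  a_9 = 2·1914 + 2·676 + 1·239 = 5419
  a_10 = 2·5419 + 2·1914 + 1·676 = 15342
  a_11 = 2·15342 + 2·5419 + 1·1914 = 43436
  a_12 = 2·43436 + 2·15342 + 1·5419 = 122975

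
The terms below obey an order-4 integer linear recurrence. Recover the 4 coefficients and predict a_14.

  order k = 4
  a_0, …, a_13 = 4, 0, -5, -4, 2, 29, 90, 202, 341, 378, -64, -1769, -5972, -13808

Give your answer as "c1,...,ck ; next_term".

  a_4 = 3·-4 + -2·-5 + -3·0 + 1·4 = 2
  a_5 = 3·2 + -2·-4 + -3·-5 + 1·0 = 29
  a_6 = 3·29 + -2·2 + -3·-4 + 1·-5 = 90
  a_7 = 3·90 + -2·29 + -3·2 + 1·-4 = 202
  a_8 = 3·202 + -2·90 + -3·29 + 1·2 = 341
  a_9 = 3·341 + -2·202 + -3·90 + 1·29 = 378
  a_10 = 3·378 + -2·341 + -3·202 + 1·90 = -64
  a_11 = 3·-64 + -2·378 + -3·341 + 1·202 = -1769
  a_12 = 3·-1769 + -2·-64 + -3·378 + 1·341 = -5972
  a_13 = 3·-5972 + -2·-1769 + -3·-64 + 1·378 = -13808
  a_14 = 3·-13808 + -2·-5972 + -3·-1769 + 1·-64 = -24237

3,-2,-3,1 ; -24237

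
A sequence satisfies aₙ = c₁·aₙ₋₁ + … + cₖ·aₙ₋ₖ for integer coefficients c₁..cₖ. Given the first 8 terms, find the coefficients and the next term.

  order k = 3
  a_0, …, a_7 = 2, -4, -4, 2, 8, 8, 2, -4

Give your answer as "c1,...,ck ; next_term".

  a_3 = 2·-4 + -2·-4 + 1·2 = 2
  a_4 = 2·2 + -2·-4 + 1·-4 = 8
  a_5 = 2·8 + -2·2 + 1·-4 = 8
  a_6 = 2·8 + -2·8 + 1·2 = 2
  a_7 = 2·2 + -2·8 + 1·8 = -4
  a_8 = 2·-4 + -2·2 + 1·8 = -4

2,-2,1 ; -4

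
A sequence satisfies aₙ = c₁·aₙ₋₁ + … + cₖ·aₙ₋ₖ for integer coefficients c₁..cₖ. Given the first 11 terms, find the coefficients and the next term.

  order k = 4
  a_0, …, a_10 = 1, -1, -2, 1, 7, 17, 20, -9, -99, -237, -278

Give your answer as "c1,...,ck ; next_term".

2,-2,-2,-1 ; 125

  a_4 = 2·1 + -2·-2 + -2·-1 + -1·1 = 7
  a_5 = 2·7 + -2·1 + -2·-2 + -1·-1 = 17
  a_6 = 2·17 + -2·7 + -2·1 + -1·-2 = 20
  a_7 = 2·20 + -2·17 + -2·7 + -1·1 = -9
  a_8 = 2·-9 + -2·20 + -2·17 + -1·7 = -99
  a_9 = 2·-99 + -2·-9 + -2·20 + -1·17 = -237
  a_10 = 2·-237 + -2·-99 + -2·-9 + -1·20 = -278
  a_11 = 2·-278 + -2·-237 + -2·-99 + -1·-9 = 125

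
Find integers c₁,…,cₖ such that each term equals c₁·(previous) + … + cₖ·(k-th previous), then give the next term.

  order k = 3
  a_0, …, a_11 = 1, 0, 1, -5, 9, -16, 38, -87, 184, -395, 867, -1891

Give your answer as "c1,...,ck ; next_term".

-2,-1,-3 ; 4100

  a_3 = -2·1 + -1·0 + -3·1 = -5
  a_4 = -2·-5 + -1·1 + -3·0 = 9
  a_5 = -2·9 + -1·-5 + -3·1 = -16
  a_6 = -2·-16 + -1·9 + -3·-5 = 38
  a_7 = -2·38 + -1·-16 + -3·9 = -87
  a_8 = -2·-87 + -1·38 + -3·-16 = 184
  a_9 = -2·184 + -1·-87 + -3·38 = -395
  a_10 = -2·-395 + -1·184 + -3·-87 = 867
  a_11 = -2·867 + -1·-395 + -3·184 = -1891
  a_12 = -2·-1891 + -1·867 + -3·-395 = 4100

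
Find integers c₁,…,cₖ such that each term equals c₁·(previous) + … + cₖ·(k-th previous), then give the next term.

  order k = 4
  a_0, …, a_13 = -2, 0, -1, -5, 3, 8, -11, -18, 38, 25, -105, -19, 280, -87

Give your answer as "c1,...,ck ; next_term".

-1,-2,-1,2 ; -664

  a_4 = -1·-5 + -2·-1 + -1·0 + 2·-2 = 3
  a_5 = -1·3 + -2·-5 + -1·-1 + 2·0 = 8
  a_6 = -1·8 + -2·3 + -1·-5 + 2·-1 = -11
  a_7 = -1·-11 + -2·8 + -1·3 + 2·-5 = -18
  a_8 = -1·-18 + -2·-11 + -1·8 + 2·3 = 38
  a_9 = -1·38 + -2·-18 + -1·-11 + 2·8 = 25
  a_10 = -1·25 + -2·38 + -1·-18 + 2·-11 = -105
  a_11 = -1·-105 + -2·25 + -1·38 + 2·-18 = -19
  a_12 = -1·-19 + -2·-105 + -1·25 + 2·38 = 280
  a_13 = -1·280 + -2·-19 + -1·-105 + 2·25 = -87
  a_14 = -1·-87 + -2·280 + -1·-19 + 2·-105 = -664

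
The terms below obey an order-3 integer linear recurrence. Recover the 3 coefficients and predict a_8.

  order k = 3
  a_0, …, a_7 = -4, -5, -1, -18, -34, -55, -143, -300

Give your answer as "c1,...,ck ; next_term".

1,1,3 ; -608

  a_3 = 1·-1 + 1·-5 + 3·-4 = -18
  a_4 = 1·-18 + 1·-1 + 3·-5 = -34
  a_5 = 1·-34 + 1·-18 + 3·-1 = -55
  a_6 = 1·-55 + 1·-34 + 3·-18 = -143
  a_7 = 1·-143 + 1·-55 + 3·-34 = -300
  a_8 = 1·-300 + 1·-143 + 3·-55 = -608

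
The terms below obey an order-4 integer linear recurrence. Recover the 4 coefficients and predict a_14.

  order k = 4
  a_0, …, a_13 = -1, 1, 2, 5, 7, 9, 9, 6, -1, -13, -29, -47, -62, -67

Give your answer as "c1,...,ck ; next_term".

1,1,-1,-1 ; -53

  a_4 = 1·5 + 1·2 + -1·1 + -1·-1 = 7
  a_5 = 1·7 + 1·5 + -1·2 + -1·1 = 9
  a_6 = 1·9 + 1·7 + -1·5 + -1·2 = 9
  a_7 = 1·9 + 1·9 + -1·7 + -1·5 = 6
  a_8 = 1·6 + 1·9 + -1·9 + -1·7 = -1
  a_9 = 1·-1 + 1·6 + -1·9 + -1·9 = -13
  a_10 = 1·-13 + 1·-1 + -1·6 + -1·9 = -29
  a_11 = 1·-29 + 1·-13 + -1·-1 + -1·6 = -47
  a_12 = 1·-47 + 1·-29 + -1·-13 + -1·-1 = -62
  a_13 = 1·-62 + 1·-47 + -1·-29 + -1·-13 = -67
  a_14 = 1·-67 + 1·-62 + -1·-47 + -1·-29 = -53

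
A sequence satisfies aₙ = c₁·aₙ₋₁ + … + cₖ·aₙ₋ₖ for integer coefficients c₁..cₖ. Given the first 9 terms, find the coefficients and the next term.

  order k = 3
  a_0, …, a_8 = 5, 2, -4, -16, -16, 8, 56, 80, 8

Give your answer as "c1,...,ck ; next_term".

  a_3 = 1·-4 + -1·2 + -2·5 = -16
  a_4 = 1·-16 + -1·-4 + -2·2 = -16
  a_5 = 1·-16 + -1·-16 + -2·-4 = 8
  a_6 = 1·8 + -1·-16 + -2·-16 = 56
  a_7 = 1·56 + -1·8 + -2·-16 = 80
  a_8 = 1·80 + -1·56 + -2·8 = 8
  a_9 = 1·8 + -1·80 + -2·56 = -184

1,-1,-2 ; -184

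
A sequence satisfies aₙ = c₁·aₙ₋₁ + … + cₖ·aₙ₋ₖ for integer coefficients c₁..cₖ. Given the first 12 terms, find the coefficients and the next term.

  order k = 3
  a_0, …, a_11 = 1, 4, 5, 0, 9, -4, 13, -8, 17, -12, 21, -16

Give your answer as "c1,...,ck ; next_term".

  a_3 = -1·5 + 1·4 + 1·1 = 0
  a_4 = -1·0 + 1·5 + 1·4 = 9
  a_5 = -1·9 + 1·0 + 1·5 = -4
  a_6 = -1·-4 + 1·9 + 1·0 = 13
  a_7 = -1·13 + 1·-4 + 1·9 = -8
  a_8 = -1·-8 + 1·13 + 1·-4 = 17
  a_9 = -1·17 + 1·-8 + 1·13 = -12
  a_10 = -1·-12 + 1·17 + 1·-8 = 21
  a_11 = -1·21 + 1·-12 + 1·17 = -16
  a_12 = -1·-16 + 1·21 + 1·-12 = 25

-1,1,1 ; 25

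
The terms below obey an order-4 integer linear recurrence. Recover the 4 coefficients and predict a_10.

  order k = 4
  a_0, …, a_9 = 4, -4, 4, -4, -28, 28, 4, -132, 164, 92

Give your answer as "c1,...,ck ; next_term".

  a_4 = 0·-4 + -1·4 + 4·-4 + -2·4 = -28
  a_5 = 0·-28 + -1·-4 + 4·4 + -2·-4 = 28
  a_6 = 0·28 + -1·-28 + 4·-4 + -2·4 = 4
  a_7 = 0·4 + -1·28 + 4·-28 + -2·-4 = -132
  a_8 = 0·-132 + -1·4 + 4·28 + -2·-28 = 164
  a_9 = 0·164 + -1·-132 + 4·4 + -2·28 = 92
  a_10 = 0·92 + -1·164 + 4·-132 + -2·4 = -700

0,-1,4,-2 ; -700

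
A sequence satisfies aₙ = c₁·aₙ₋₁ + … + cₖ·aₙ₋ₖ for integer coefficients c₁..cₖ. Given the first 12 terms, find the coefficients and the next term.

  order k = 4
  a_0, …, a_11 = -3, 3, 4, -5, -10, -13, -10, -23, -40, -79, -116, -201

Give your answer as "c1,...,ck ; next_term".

1,1,-1,2 ; -318

  a_4 = 1·-5 + 1·4 + -1·3 + 2·-3 = -10
  a_5 = 1·-10 + 1·-5 + -1·4 + 2·3 = -13
  a_6 = 1·-13 + 1·-10 + -1·-5 + 2·4 = -10
  a_7 = 1·-10 + 1·-13 + -1·-10 + 2·-5 = -23
  a_8 = 1·-23 + 1·-10 + -1·-13 + 2·-10 = -40
  a_9 = 1·-40 + 1·-23 + -1·-10 + 2·-13 = -79
  a_10 = 1·-79 + 1·-40 + -1·-23 + 2·-10 = -116
  a_11 = 1·-116 + 1·-79 + -1·-40 + 2·-23 = -201
  a_12 = 1·-201 + 1·-116 + -1·-79 + 2·-40 = -318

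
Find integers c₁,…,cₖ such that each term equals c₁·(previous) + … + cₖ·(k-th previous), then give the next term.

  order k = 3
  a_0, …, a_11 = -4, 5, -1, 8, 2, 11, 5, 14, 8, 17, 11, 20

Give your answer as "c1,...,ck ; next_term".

1,1,-1 ; 14

  a_3 = 1·-1 + 1·5 + -1·-4 = 8
  a_4 = 1·8 + 1·-1 + -1·5 = 2
  a_5 = 1·2 + 1·8 + -1·-1 = 11
  a_6 = 1·11 + 1·2 + -1·8 = 5
  a_7 = 1·5 + 1·11 + -1·2 = 14
  a_8 = 1·14 + 1·5 + -1·11 = 8
  a_9 = 1·8 + 1·14 + -1·5 = 17
  a_10 = 1·17 + 1·8 + -1·14 = 11
  a_11 = 1·11 + 1·17 + -1·8 = 20
  a_12 = 1·20 + 1·11 + -1·17 = 14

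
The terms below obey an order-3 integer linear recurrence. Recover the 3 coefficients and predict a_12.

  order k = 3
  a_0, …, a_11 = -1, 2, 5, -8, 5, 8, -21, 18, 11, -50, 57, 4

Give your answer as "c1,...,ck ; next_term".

-1,-1,1 ; -111

  a_3 = -1·5 + -1·2 + 1·-1 = -8
  a_4 = -1·-8 + -1·5 + 1·2 = 5
  a_5 = -1·5 + -1·-8 + 1·5 = 8
  a_6 = -1·8 + -1·5 + 1·-8 = -21
  a_7 = -1·-21 + -1·8 + 1·5 = 18
  a_8 = -1·18 + -1·-21 + 1·8 = 11
  a_9 = -1·11 + -1·18 + 1·-21 = -50
  a_10 = -1·-50 + -1·11 + 1·18 = 57
  a_11 = -1·57 + -1·-50 + 1·11 = 4
  a_12 = -1·4 + -1·57 + 1·-50 = -111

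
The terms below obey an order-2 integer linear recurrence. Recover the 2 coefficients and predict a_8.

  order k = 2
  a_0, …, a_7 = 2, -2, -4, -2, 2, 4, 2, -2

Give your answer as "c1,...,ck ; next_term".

1,-1 ; -4

  a_2 = 1·-2 + -1·2 = -4
  a_3 = 1·-4 + -1·-2 = -2
  a_4 = 1·-2 + -1·-4 = 2
  a_5 = 1·2 + -1·-2 = 4
  a_6 = 1·4 + -1·2 = 2
  a_7 = 1·2 + -1·4 = -2
  a_8 = 1·-2 + -1·2 = -4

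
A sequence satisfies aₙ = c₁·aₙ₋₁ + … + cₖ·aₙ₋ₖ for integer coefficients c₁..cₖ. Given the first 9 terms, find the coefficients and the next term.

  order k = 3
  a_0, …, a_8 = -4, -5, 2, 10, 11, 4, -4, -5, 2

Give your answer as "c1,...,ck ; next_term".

  a_3 = 2·2 + -2·-5 + 1·-4 = 10
  a_4 = 2·10 + -2·2 + 1·-5 = 11
  a_5 = 2·11 + -2·10 + 1·2 = 4
  a_6 = 2·4 + -2·11 + 1·10 = -4
  a_7 = 2·-4 + -2·4 + 1·11 = -5
  a_8 = 2·-5 + -2·-4 + 1·4 = 2
  a_9 = 2·2 + -2·-5 + 1·-4 = 10

2,-2,1 ; 10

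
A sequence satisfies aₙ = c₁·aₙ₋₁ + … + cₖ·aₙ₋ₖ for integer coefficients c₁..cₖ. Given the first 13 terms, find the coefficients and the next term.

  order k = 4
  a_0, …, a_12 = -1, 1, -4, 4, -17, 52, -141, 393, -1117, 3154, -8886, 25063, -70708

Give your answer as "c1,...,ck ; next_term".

  a_4 = -2·4 + 1·-4 + -3·1 + 2·-1 = -17
  a_5 = -2·-17 + 1·4 + -3·-4 + 2·1 = 52
  a_6 = -2·52 + 1·-17 + -3·4 + 2·-4 = -141
  a_7 = -2·-141 + 1·52 + -3·-17 + 2·4 = 393
  a_8 = -2·393 + 1·-141 + -3·52 + 2·-17 = -1117
  a_9 = -2·-1117 + 1·393 + -3·-141 + 2·52 = 3154
  a_10 = -2·3154 + 1·-1117 + -3·393 + 2·-141 = -8886
  a_11 = -2·-8886 + 1·3154 + -3·-1117 + 2·393 = 25063
  a_12 = -2·25063 + 1·-8886 + -3·3154 + 2·-1117 = -70708
  a_13 = -2·-70708 + 1·25063 + -3·-8886 + 2·3154 = 199445

-2,1,-3,2 ; 199445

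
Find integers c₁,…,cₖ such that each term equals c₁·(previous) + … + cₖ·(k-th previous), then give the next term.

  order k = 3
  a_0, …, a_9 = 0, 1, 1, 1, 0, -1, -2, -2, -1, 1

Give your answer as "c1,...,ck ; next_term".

1,0,-1 ; 3

  a_3 = 1·1 + 0·1 + -1·0 = 1
  a_4 = 1·1 + 0·1 + -1·1 = 0
  a_5 = 1·0 + 0·1 + -1·1 = -1
  a_6 = 1·-1 + 0·0 + -1·1 = -2
  a_7 = 1·-2 + 0·-1 + -1·0 = -2
  a_8 = 1·-2 + 0·-2 + -1·-1 = -1
  a_9 = 1·-1 + 0·-2 + -1·-2 = 1
  a_10 = 1·1 + 0·-1 + -1·-2 = 3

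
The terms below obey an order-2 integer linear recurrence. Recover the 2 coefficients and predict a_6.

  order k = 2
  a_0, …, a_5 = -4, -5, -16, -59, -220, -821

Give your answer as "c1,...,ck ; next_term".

4,-1 ; -3064

  a_2 = 4·-5 + -1·-4 = -16
  a_3 = 4·-16 + -1·-5 = -59
  a_4 = 4·-59 + -1·-16 = -220
  a_5 = 4·-220 + -1·-59 = -821
  a_6 = 4·-821 + -1·-220 = -3064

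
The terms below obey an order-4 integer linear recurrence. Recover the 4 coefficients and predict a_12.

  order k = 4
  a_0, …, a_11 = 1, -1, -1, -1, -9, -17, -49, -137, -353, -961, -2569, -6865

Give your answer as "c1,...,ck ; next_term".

  a_4 = 2·-1 + 2·-1 + 1·-1 + -4·1 = -9
  a_5 = 2·-9 + 2·-1 + 1·-1 + -4·-1 = -17
  a_6 = 2·-17 + 2·-9 + 1·-1 + -4·-1 = -49
  a_7 = 2·-49 + 2·-17 + 1·-9 + -4·-1 = -137
  a_8 = 2·-137 + 2·-49 + 1·-17 + -4·-9 = -353
  a_9 = 2·-353 + 2·-137 + 1·-49 + -4·-17 = -961
  a_10 = 2·-961 + 2·-353 + 1·-137 + -4·-49 = -2569
  a_11 = 2·-2569 + 2·-961 + 1·-353 + -4·-137 = -6865
  a_12 = 2·-6865 + 2·-2569 + 1·-961 + -4·-353 = -18417

2,2,1,-4 ; -18417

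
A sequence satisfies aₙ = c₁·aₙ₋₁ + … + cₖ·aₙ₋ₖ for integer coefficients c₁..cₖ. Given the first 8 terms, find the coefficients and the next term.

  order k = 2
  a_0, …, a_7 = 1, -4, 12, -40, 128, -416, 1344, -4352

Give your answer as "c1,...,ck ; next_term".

-2,4 ; 14080

  a_2 = -2·-4 + 4·1 = 12
  a_3 = -2·12 + 4·-4 = -40
  a_4 = -2·-40 + 4·12 = 128
  a_5 = -2·128 + 4·-40 = -416
  a_6 = -2·-416 + 4·128 = 1344
  a_7 = -2·1344 + 4·-416 = -4352
  a_8 = -2·-4352 + 4·1344 = 14080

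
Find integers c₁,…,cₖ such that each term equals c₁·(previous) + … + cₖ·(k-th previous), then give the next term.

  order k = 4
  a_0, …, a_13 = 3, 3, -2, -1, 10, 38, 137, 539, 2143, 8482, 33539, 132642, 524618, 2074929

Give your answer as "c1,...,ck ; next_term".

4,-1,3,1 ; 8206563

  a_4 = 4·-1 + -1·-2 + 3·3 + 1·3 = 10
  a_5 = 4·10 + -1·-1 + 3·-2 + 1·3 = 38
  a_6 = 4·38 + -1·10 + 3·-1 + 1·-2 = 137
  a_7 = 4·137 + -1·38 + 3·10 + 1·-1 = 539
  a_8 = 4·539 + -1·137 + 3·38 + 1·10 = 2143
  a_9 = 4·2143 + -1·539 + 3·137 + 1·38 = 8482
  a_10 = 4·8482 + -1·2143 + 3·539 + 1·137 = 33539
  a_11 = 4·33539 + -1·8482 + 3·2143 + 1·539 = 132642
  a_12 = 4·132642 + -1·33539 + 3·8482 + 1·2143 = 524618
  a_13 = 4·524618 + -1·132642 + 3·33539 + 1·8482 = 2074929
  a_14 = 4·2074929 + -1·524618 + 3·132642 + 1·33539 = 8206563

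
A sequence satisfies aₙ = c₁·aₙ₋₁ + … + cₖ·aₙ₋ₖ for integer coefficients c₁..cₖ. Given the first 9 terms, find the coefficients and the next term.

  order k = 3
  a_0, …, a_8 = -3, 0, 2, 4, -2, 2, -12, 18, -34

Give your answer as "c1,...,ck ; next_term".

  a_3 = -1·2 + 1·0 + -2·-3 = 4
  a_4 = -1·4 + 1·2 + -2·0 = -2
  a_5 = -1·-2 + 1·4 + -2·2 = 2
  a_6 = -1·2 + 1·-2 + -2·4 = -12
  a_7 = -1·-12 + 1·2 + -2·-2 = 18
  a_8 = -1·18 + 1·-12 + -2·2 = -34
  a_9 = -1·-34 + 1·18 + -2·-12 = 76

-1,1,-2 ; 76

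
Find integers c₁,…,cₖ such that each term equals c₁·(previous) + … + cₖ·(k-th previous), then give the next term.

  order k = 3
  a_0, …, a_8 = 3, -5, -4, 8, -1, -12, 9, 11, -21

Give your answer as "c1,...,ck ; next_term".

  a_3 = 0·-4 + -1·-5 + 1·3 = 8
  a_4 = 0·8 + -1·-4 + 1·-5 = -1
  a_5 = 0·-1 + -1·8 + 1·-4 = -12
  a_6 = 0·-12 + -1·-1 + 1·8 = 9
  a_7 = 0·9 + -1·-12 + 1·-1 = 11
  a_8 = 0·11 + -1·9 + 1·-12 = -21
  a_9 = 0·-21 + -1·11 + 1·9 = -2

0,-1,1 ; -2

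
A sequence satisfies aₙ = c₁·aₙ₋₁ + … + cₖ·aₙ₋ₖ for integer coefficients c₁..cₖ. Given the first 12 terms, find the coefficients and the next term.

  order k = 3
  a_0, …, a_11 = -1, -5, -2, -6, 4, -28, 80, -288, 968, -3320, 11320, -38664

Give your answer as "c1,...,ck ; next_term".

-3,2,2 ; 131992

  a_3 = -3·-2 + 2·-5 + 2·-1 = -6
  a_4 = -3·-6 + 2·-2 + 2·-5 = 4
  a_5 = -3·4 + 2·-6 + 2·-2 = -28
  a_6 = -3·-28 + 2·4 + 2·-6 = 80
  a_7 = -3·80 + 2·-28 + 2·4 = -288
  a_8 = -3·-288 + 2·80 + 2·-28 = 968
  a_9 = -3·968 + 2·-288 + 2·80 = -3320
  a_10 = -3·-3320 + 2·968 + 2·-288 = 11320
  a_11 = -3·11320 + 2·-3320 + 2·968 = -38664
  a_12 = -3·-38664 + 2·11320 + 2·-3320 = 131992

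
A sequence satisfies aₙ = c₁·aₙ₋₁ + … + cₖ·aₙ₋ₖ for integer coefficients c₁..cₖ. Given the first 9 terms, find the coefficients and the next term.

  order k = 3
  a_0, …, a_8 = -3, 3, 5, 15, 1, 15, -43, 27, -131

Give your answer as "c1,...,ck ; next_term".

  a_3 = 0·5 + 2·3 + -3·-3 = 15
  a_4 = 0·15 + 2·5 + -3·3 = 1
  a_5 = 0·1 + 2·15 + -3·5 = 15
  a_6 = 0·15 + 2·1 + -3·15 = -43
  a_7 = 0·-43 + 2·15 + -3·1 = 27
  a_8 = 0·27 + 2·-43 + -3·15 = -131
  a_9 = 0·-131 + 2·27 + -3·-43 = 183

0,2,-3 ; 183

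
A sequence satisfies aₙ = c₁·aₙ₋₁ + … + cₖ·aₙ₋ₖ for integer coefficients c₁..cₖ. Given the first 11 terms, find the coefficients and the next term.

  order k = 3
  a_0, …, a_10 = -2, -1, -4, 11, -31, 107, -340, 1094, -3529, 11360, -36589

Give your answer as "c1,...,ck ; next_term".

  a_3 = -2·-4 + 3·-1 + -3·-2 = 11
  a_4 = -2·11 + 3·-4 + -3·-1 = -31
  a_5 = -2·-31 + 3·11 + -3·-4 = 107
  a_6 = -2·107 + 3·-31 + -3·11 = -340
  a_7 = -2·-340 + 3·107 + -3·-31 = 1094
  a_8 = -2·1094 + 3·-340 + -3·107 = -3529
  a_9 = -2·-3529 + 3·1094 + -3·-340 = 11360
  a_10 = -2·11360 + 3·-3529 + -3·1094 = -36589
  a_11 = -2·-36589 + 3·11360 + -3·-3529 = 117845

-2,3,-3 ; 117845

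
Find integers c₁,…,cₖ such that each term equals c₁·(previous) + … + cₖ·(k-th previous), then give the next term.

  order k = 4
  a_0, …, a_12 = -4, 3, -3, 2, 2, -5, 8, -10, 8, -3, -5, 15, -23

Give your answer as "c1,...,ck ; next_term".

  a_4 = -1·2 + 0·-3 + 0·3 + -1·-4 = 2
  a_5 = -1·2 + 0·2 + 0·-3 + -1·3 = -5
  a_6 = -1·-5 + 0·2 + 0·2 + -1·-3 = 8
  a_7 = -1·8 + 0·-5 + 0·2 + -1·2 = -10
  a_8 = -1·-10 + 0·8 + 0·-5 + -1·2 = 8
  a_9 = -1·8 + 0·-10 + 0·8 + -1·-5 = -3
  a_10 = -1·-3 + 0·8 + 0·-10 + -1·8 = -5
  a_11 = -1·-5 + 0·-3 + 0·8 + -1·-10 = 15
  a_12 = -1·15 + 0·-5 + 0·-3 + -1·8 = -23
  a_13 = -1·-23 + 0·15 + 0·-5 + -1·-3 = 26

-1,0,0,-1 ; 26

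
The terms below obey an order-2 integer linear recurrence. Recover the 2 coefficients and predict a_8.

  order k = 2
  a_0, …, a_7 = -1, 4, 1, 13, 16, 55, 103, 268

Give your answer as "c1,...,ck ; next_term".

1,3 ; 577

  a_2 = 1·4 + 3·-1 = 1
  a_3 = 1·1 + 3·4 = 13
  a_4 = 1·13 + 3·1 = 16
  a_5 = 1·16 + 3·13 = 55
  a_6 = 1·55 + 3·16 = 103
  a_7 = 1·103 + 3·55 = 268
  a_8 = 1·268 + 3·103 = 577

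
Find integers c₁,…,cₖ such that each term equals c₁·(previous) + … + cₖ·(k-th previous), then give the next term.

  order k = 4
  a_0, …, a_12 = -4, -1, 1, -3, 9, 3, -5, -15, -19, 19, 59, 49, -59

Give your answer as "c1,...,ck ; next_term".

  a_4 = 0·-3 + -1·1 + -2·-1 + -2·-4 = 9
  a_5 = 0·9 + -1·-3 + -2·1 + -2·-1 = 3
  a_6 = 0·3 + -1·9 + -2·-3 + -2·1 = -5
  a_7 = 0·-5 + -1·3 + -2·9 + -2·-3 = -15
  a_8 = 0·-15 + -1·-5 + -2·3 + -2·9 = -19
  a_9 = 0·-19 + -1·-15 + -2·-5 + -2·3 = 19
  a_10 = 0·19 + -1·-19 + -2·-15 + -2·-5 = 59
  a_11 = 0·59 + -1·19 + -2·-19 + -2·-15 = 49
  a_12 = 0·49 + -1·59 + -2·19 + -2·-19 = -59
  a_13 = 0·-59 + -1·49 + -2·59 + -2·19 = -205

0,-1,-2,-2 ; -205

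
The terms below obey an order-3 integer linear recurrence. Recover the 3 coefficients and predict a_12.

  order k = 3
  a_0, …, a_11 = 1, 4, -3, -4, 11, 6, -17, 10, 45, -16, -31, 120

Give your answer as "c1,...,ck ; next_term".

1,-1,3 ; 103

  a_3 = 1·-3 + -1·4 + 3·1 = -4
  a_4 = 1·-4 + -1·-3 + 3·4 = 11
  a_5 = 1·11 + -1·-4 + 3·-3 = 6
  a_6 = 1·6 + -1·11 + 3·-4 = -17
  a_7 = 1·-17 + -1·6 + 3·11 = 10
  a_8 = 1·10 + -1·-17 + 3·6 = 45
  a_9 = 1·45 + -1·10 + 3·-17 = -16
  a_10 = 1·-16 + -1·45 + 3·10 = -31
  a_11 = 1·-31 + -1·-16 + 3·45 = 120
  a_12 = 1·120 + -1·-31 + 3·-16 = 103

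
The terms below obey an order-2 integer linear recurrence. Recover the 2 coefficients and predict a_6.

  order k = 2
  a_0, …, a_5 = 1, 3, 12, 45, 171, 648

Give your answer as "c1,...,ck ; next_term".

3,3 ; 2457

  a_2 = 3·3 + 3·1 = 12
  a_3 = 3·12 + 3·3 = 45
  a_4 = 3·45 + 3·12 = 171
  a_5 = 3·171 + 3·45 = 648
  a_6 = 3·648 + 3·171 = 2457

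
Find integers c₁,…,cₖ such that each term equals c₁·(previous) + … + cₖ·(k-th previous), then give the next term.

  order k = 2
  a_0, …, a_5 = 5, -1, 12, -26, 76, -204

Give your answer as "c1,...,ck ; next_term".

-2,2 ; 560

  a_2 = -2·-1 + 2·5 = 12
  a_3 = -2·12 + 2·-1 = -26
  a_4 = -2·-26 + 2·12 = 76
  a_5 = -2·76 + 2·-26 = -204
  a_6 = -2·-204 + 2·76 = 560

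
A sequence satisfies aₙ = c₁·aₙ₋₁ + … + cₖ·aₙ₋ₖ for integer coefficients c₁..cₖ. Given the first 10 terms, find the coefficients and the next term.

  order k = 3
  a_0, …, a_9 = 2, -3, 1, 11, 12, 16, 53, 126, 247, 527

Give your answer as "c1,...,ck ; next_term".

2,-1,3 ; 1185

  a_3 = 2·1 + -1·-3 + 3·2 = 11
  a_4 = 2·11 + -1·1 + 3·-3 = 12
  a_5 = 2·12 + -1·11 + 3·1 = 16
  a_6 = 2·16 + -1·12 + 3·11 = 53
  a_7 = 2·53 + -1·16 + 3·12 = 126
  a_8 = 2·126 + -1·53 + 3·16 = 247
  a_9 = 2·247 + -1·126 + 3·53 = 527
  a_10 = 2·527 + -1·247 + 3·126 = 1185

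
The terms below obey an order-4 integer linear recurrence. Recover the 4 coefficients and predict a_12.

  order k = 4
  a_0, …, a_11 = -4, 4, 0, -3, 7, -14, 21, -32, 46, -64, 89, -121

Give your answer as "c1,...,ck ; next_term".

-1,1,0,-1 ; 164

  a_4 = -1·-3 + 1·0 + 0·4 + -1·-4 = 7
  a_5 = -1·7 + 1·-3 + 0·0 + -1·4 = -14
  a_6 = -1·-14 + 1·7 + 0·-3 + -1·0 = 21
  a_7 = -1·21 + 1·-14 + 0·7 + -1·-3 = -32
  a_8 = -1·-32 + 1·21 + 0·-14 + -1·7 = 46
  a_9 = -1·46 + 1·-32 + 0·21 + -1·-14 = -64
  a_10 = -1·-64 + 1·46 + 0·-32 + -1·21 = 89
  a_11 = -1·89 + 1·-64 + 0·46 + -1·-32 = -121
  a_12 = -1·-121 + 1·89 + 0·-64 + -1·46 = 164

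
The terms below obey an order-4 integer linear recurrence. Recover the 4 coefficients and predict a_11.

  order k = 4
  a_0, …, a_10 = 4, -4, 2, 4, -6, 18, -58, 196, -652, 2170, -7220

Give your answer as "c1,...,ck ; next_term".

  a_4 = -3·4 + 1·2 + 0·-4 + 1·4 = -6
  a_5 = -3·-6 + 1·4 + 0·2 + 1·-4 = 18
  a_6 = -3·18 + 1·-6 + 0·4 + 1·2 = -58
  a_7 = -3·-58 + 1·18 + 0·-6 + 1·4 = 196
  a_8 = -3·196 + 1·-58 + 0·18 + 1·-6 = -652
  a_9 = -3·-652 + 1·196 + 0·-58 + 1·18 = 2170
  a_10 = -3·2170 + 1·-652 + 0·196 + 1·-58 = -7220
  a_11 = -3·-7220 + 1·2170 + 0·-652 + 1·196 = 24026

-3,1,0,1 ; 24026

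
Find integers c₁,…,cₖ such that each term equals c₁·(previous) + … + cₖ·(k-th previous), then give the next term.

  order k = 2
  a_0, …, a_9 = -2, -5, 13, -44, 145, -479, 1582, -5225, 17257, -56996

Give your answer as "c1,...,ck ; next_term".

-3,1 ; 188245

  a_2 = -3·-5 + 1·-2 = 13
  a_3 = -3·13 + 1·-5 = -44
  a_4 = -3·-44 + 1·13 = 145
  a_5 = -3·145 + 1·-44 = -479
  a_6 = -3·-479 + 1·145 = 1582
  a_7 = -3·1582 + 1·-479 = -5225
  a_8 = -3·-5225 + 1·1582 = 17257
  a_9 = -3·17257 + 1·-5225 = -56996
  a_10 = -3·-56996 + 1·17257 = 188245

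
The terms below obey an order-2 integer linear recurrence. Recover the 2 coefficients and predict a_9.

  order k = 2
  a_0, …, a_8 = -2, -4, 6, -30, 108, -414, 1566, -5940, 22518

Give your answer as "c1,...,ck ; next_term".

  a_2 = -3·-4 + 3·-2 = 6
  a_3 = -3·6 + 3·-4 = -30
  a_4 = -3·-30 + 3·6 = 108
  a_5 = -3·108 + 3·-30 = -414
  a_6 = -3·-414 + 3·108 = 1566
  a_7 = -3·1566 + 3·-414 = -5940
  a_8 = -3·-5940 + 3·1566 = 22518
  a_9 = -3·22518 + 3·-5940 = -85374

-3,3 ; -85374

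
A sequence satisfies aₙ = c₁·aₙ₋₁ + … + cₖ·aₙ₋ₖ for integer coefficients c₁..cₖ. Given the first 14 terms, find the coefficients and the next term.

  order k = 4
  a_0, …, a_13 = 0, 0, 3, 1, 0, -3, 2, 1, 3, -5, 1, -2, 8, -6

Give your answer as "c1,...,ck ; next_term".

0,0,-1,1 ; 3

  a_4 = 0·1 + 0·3 + -1·0 + 1·0 = 0
  a_5 = 0·0 + 0·1 + -1·3 + 1·0 = -3
  a_6 = 0·-3 + 0·0 + -1·1 + 1·3 = 2
  a_7 = 0·2 + 0·-3 + -1·0 + 1·1 = 1
  a_8 = 0·1 + 0·2 + -1·-3 + 1·0 = 3
  a_9 = 0·3 + 0·1 + -1·2 + 1·-3 = -5
  a_10 = 0·-5 + 0·3 + -1·1 + 1·2 = 1
  a_11 = 0·1 + 0·-5 + -1·3 + 1·1 = -2
  a_12 = 0·-2 + 0·1 + -1·-5 + 1·3 = 8
  a_13 = 0·8 + 0·-2 + -1·1 + 1·-5 = -6
  a_14 = 0·-6 + 0·8 + -1·-2 + 1·1 = 3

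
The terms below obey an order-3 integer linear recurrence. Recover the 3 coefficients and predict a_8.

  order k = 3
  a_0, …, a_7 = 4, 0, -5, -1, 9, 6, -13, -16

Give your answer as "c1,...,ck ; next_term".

1,-2,1 ; 16

  a_3 = 1·-5 + -2·0 + 1·4 = -1
  a_4 = 1·-1 + -2·-5 + 1·0 = 9
  a_5 = 1·9 + -2·-1 + 1·-5 = 6
  a_6 = 1·6 + -2·9 + 1·-1 = -13
  a_7 = 1·-13 + -2·6 + 1·9 = -16
  a_8 = 1·-16 + -2·-13 + 1·6 = 16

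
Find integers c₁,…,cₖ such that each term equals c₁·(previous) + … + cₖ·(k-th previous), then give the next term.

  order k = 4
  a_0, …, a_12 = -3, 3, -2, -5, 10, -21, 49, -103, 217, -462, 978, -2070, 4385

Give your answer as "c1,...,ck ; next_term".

  a_4 = -2·-5 + 0·-2 + -1·3 + -1·-3 = 10
  a_5 = -2·10 + 0·-5 + -1·-2 + -1·3 = -21
  a_6 = -2·-21 + 0·10 + -1·-5 + -1·-2 = 49
  a_7 = -2·49 + 0·-21 + -1·10 + -1·-5 = -103
  a_8 = -2·-103 + 0·49 + -1·-21 + -1·10 = 217
  a_9 = -2·217 + 0·-103 + -1·49 + -1·-21 = -462
  a_10 = -2·-462 + 0·217 + -1·-103 + -1·49 = 978
  a_11 = -2·978 + 0·-462 + -1·217 + -1·-103 = -2070
  a_12 = -2·-2070 + 0·978 + -1·-462 + -1·217 = 4385
  a_13 = -2·4385 + 0·-2070 + -1·978 + -1·-462 = -9286

-2,0,-1,-1 ; -9286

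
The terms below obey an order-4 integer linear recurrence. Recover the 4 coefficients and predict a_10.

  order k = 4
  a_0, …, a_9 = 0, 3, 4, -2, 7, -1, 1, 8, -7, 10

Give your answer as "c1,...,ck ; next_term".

  a_4 = 0·-2 + 1·4 + 1·3 + -1·0 = 7
  a_5 = 0·7 + 1·-2 + 1·4 + -1·3 = -1
  a_6 = 0·-1 + 1·7 + 1·-2 + -1·4 = 1
  a_7 = 0·1 + 1·-1 + 1·7 + -1·-2 = 8
  a_8 = 0·8 + 1·1 + 1·-1 + -1·7 = -7
  a_9 = 0·-7 + 1·8 + 1·1 + -1·-1 = 10
  a_10 = 0·10 + 1·-7 + 1·8 + -1·1 = 0

0,1,1,-1 ; 0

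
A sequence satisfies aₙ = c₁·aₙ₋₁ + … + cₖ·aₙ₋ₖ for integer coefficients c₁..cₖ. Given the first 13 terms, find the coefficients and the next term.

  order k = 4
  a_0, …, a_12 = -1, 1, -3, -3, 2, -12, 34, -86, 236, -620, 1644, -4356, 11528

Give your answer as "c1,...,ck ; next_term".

-2,2,0,-2 ; -30528

  a_4 = -2·-3 + 2·-3 + 0·1 + -2·-1 = 2
  a_5 = -2·2 + 2·-3 + 0·-3 + -2·1 = -12
  a_6 = -2·-12 + 2·2 + 0·-3 + -2·-3 = 34
  a_7 = -2·34 + 2·-12 + 0·2 + -2·-3 = -86
  a_8 = -2·-86 + 2·34 + 0·-12 + -2·2 = 236
  a_9 = -2·236 + 2·-86 + 0·34 + -2·-12 = -620
  a_10 = -2·-620 + 2·236 + 0·-86 + -2·34 = 1644
  a_11 = -2·1644 + 2·-620 + 0·236 + -2·-86 = -4356
  a_12 = -2·-4356 + 2·1644 + 0·-620 + -2·236 = 11528
  a_13 = -2·11528 + 2·-4356 + 0·1644 + -2·-620 = -30528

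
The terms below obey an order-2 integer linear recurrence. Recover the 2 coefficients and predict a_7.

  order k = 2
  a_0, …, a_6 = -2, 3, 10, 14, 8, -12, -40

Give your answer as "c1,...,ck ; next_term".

2,-2 ; -56

  a_2 = 2·3 + -2·-2 = 10
  a_3 = 2·10 + -2·3 = 14
  a_4 = 2·14 + -2·10 = 8
  a_5 = 2·8 + -2·14 = -12
  a_6 = 2·-12 + -2·8 = -40
  a_7 = 2·-40 + -2·-12 = -56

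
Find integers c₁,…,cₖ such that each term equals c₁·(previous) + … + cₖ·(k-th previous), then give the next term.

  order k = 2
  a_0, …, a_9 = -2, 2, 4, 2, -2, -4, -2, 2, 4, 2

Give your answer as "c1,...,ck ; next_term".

  a_2 = 1·2 + -1·-2 = 4
  a_3 = 1·4 + -1·2 = 2
  a_4 = 1·2 + -1·4 = -2
  a_5 = 1·-2 + -1·2 = -4
  a_6 = 1·-4 + -1·-2 = -2
  a_7 = 1·-2 + -1·-4 = 2
  a_8 = 1·2 + -1·-2 = 4
  a_9 = 1·4 + -1·2 = 2
  a_10 = 1·2 + -1·4 = -2

1,-1 ; -2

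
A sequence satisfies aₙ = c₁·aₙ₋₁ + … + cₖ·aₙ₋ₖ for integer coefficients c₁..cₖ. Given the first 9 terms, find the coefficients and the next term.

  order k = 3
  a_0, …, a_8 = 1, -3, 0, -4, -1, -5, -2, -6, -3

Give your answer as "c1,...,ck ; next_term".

1,1,-1 ; -7

  a_3 = 1·0 + 1·-3 + -1·1 = -4
  a_4 = 1·-4 + 1·0 + -1·-3 = -1
  a_5 = 1·-1 + 1·-4 + -1·0 = -5
  a_6 = 1·-5 + 1·-1 + -1·-4 = -2
  a_7 = 1·-2 + 1·-5 + -1·-1 = -6
  a_8 = 1·-6 + 1·-2 + -1·-5 = -3
  a_9 = 1·-3 + 1·-6 + -1·-2 = -7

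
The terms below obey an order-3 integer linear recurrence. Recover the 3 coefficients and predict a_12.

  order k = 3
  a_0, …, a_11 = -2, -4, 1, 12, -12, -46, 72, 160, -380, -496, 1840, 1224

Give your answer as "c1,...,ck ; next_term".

  a_3 = 0·1 + -4·-4 + 2·-2 = 12
  a_4 = 0·12 + -4·1 + 2·-4 = -12
  a_5 = 0·-12 + -4·12 + 2·1 = -46
  a_6 = 0·-46 + -4·-12 + 2·12 = 72
  a_7 = 0·72 + -4·-46 + 2·-12 = 160
  a_8 = 0·160 + -4·72 + 2·-46 = -380
  a_9 = 0·-380 + -4·160 + 2·72 = -496
  a_10 = 0·-496 + -4·-380 + 2·160 = 1840
  a_11 = 0·1840 + -4·-496 + 2·-380 = 1224
  a_12 = 0·1224 + -4·1840 + 2·-496 = -8352

0,-4,2 ; -8352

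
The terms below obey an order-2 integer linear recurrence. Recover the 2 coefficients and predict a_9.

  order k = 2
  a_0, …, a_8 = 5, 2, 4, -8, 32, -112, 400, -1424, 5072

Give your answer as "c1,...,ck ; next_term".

-3,2 ; -18064

  a_2 = -3·2 + 2·5 = 4
  a_3 = -3·4 + 2·2 = -8
  a_4 = -3·-8 + 2·4 = 32
  a_5 = -3·32 + 2·-8 = -112
  a_6 = -3·-112 + 2·32 = 400
  a_7 = -3·400 + 2·-112 = -1424
  a_8 = -3·-1424 + 2·400 = 5072
  a_9 = -3·5072 + 2·-1424 = -18064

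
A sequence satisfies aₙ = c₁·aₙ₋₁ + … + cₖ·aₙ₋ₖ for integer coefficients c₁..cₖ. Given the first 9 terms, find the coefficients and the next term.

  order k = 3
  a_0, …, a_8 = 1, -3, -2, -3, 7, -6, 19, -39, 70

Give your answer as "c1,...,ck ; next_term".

-1,1,-2 ; -147

  a_3 = -1·-2 + 1·-3 + -2·1 = -3
  a_4 = -1·-3 + 1·-2 + -2·-3 = 7
  a_5 = -1·7 + 1·-3 + -2·-2 = -6
  a_6 = -1·-6 + 1·7 + -2·-3 = 19
  a_7 = -1·19 + 1·-6 + -2·7 = -39
  a_8 = -1·-39 + 1·19 + -2·-6 = 70
  a_9 = -1·70 + 1·-39 + -2·19 = -147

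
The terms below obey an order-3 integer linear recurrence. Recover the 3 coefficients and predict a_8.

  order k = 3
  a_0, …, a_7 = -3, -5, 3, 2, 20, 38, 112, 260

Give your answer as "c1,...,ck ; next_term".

  a_3 = 2·3 + 2·-5 + -2·-3 = 2
  a_4 = 2·2 + 2·3 + -2·-5 = 20
  a_5 = 2·20 + 2·2 + -2·3 = 38
  a_6 = 2·38 + 2·20 + -2·2 = 112
  a_7 = 2·112 + 2·38 + -2·20 = 260
  a_8 = 2·260 + 2·112 + -2·38 = 668

2,2,-2 ; 668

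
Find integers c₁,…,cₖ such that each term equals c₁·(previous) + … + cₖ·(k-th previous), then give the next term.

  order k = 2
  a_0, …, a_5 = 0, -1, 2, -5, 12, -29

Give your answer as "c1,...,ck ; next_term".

  a_2 = -2·-1 + 1·0 = 2
  a_3 = -2·2 + 1·-1 = -5
  a_4 = -2·-5 + 1·2 = 12
  a_5 = -2·12 + 1·-5 = -29
  a_6 = -2·-29 + 1·12 = 70

-2,1 ; 70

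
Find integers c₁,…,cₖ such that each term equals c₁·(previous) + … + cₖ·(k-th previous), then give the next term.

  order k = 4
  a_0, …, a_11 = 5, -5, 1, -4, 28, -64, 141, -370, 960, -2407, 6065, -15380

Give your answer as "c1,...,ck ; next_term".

-2,0,-3,1 ; 38941

  a_4 = -2·-4 + 0·1 + -3·-5 + 1·5 = 28
  a_5 = -2·28 + 0·-4 + -3·1 + 1·-5 = -64
  a_6 = -2·-64 + 0·28 + -3·-4 + 1·1 = 141
  a_7 = -2·141 + 0·-64 + -3·28 + 1·-4 = -370
  a_8 = -2·-370 + 0·141 + -3·-64 + 1·28 = 960
  a_9 = -2·960 + 0·-370 + -3·141 + 1·-64 = -2407
  a_10 = -2·-2407 + 0·960 + -3·-370 + 1·141 = 6065
  a_11 = -2·6065 + 0·-2407 + -3·960 + 1·-370 = -15380
  a_12 = -2·-15380 + 0·6065 + -3·-2407 + 1·960 = 38941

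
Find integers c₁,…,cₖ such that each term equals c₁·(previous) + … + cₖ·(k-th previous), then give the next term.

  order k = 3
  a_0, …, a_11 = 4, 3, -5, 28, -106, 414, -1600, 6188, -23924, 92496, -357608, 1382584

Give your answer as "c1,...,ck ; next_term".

  a_3 = -4·-5 + 0·3 + 2·4 = 28
  a_4 = -4·28 + 0·-5 + 2·3 = -106
  a_5 = -4·-106 + 0·28 + 2·-5 = 414
  a_6 = -4·414 + 0·-106 + 2·28 = -1600
  a_7 = -4·-1600 + 0·414 + 2·-106 = 6188
  a_8 = -4·6188 + 0·-1600 + 2·414 = -23924
  a_9 = -4·-23924 + 0·6188 + 2·-1600 = 92496
  a_10 = -4·92496 + 0·-23924 + 2·6188 = -357608
  a_11 = -4·-357608 + 0·92496 + 2·-23924 = 1382584
  a_12 = -4·1382584 + 0·-357608 + 2·92496 = -5345344

-4,0,2 ; -5345344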